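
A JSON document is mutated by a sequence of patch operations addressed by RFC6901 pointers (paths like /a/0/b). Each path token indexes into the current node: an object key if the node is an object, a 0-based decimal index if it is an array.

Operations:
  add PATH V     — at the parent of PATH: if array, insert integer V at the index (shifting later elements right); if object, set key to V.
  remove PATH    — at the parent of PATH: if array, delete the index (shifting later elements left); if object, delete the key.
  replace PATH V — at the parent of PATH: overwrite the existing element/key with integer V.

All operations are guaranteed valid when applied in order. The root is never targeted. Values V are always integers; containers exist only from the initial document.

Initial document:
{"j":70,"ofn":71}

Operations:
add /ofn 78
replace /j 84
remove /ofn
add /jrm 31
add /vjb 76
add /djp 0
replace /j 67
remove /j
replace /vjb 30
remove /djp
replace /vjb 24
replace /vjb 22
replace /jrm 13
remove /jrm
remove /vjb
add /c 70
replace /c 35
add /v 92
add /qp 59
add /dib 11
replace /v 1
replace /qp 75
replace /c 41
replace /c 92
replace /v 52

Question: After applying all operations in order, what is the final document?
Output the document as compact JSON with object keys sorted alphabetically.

After op 1 (add /ofn 78): {"j":70,"ofn":78}
After op 2 (replace /j 84): {"j":84,"ofn":78}
After op 3 (remove /ofn): {"j":84}
After op 4 (add /jrm 31): {"j":84,"jrm":31}
After op 5 (add /vjb 76): {"j":84,"jrm":31,"vjb":76}
After op 6 (add /djp 0): {"djp":0,"j":84,"jrm":31,"vjb":76}
After op 7 (replace /j 67): {"djp":0,"j":67,"jrm":31,"vjb":76}
After op 8 (remove /j): {"djp":0,"jrm":31,"vjb":76}
After op 9 (replace /vjb 30): {"djp":0,"jrm":31,"vjb":30}
After op 10 (remove /djp): {"jrm":31,"vjb":30}
After op 11 (replace /vjb 24): {"jrm":31,"vjb":24}
After op 12 (replace /vjb 22): {"jrm":31,"vjb":22}
After op 13 (replace /jrm 13): {"jrm":13,"vjb":22}
After op 14 (remove /jrm): {"vjb":22}
After op 15 (remove /vjb): {}
After op 16 (add /c 70): {"c":70}
After op 17 (replace /c 35): {"c":35}
After op 18 (add /v 92): {"c":35,"v":92}
After op 19 (add /qp 59): {"c":35,"qp":59,"v":92}
After op 20 (add /dib 11): {"c":35,"dib":11,"qp":59,"v":92}
After op 21 (replace /v 1): {"c":35,"dib":11,"qp":59,"v":1}
After op 22 (replace /qp 75): {"c":35,"dib":11,"qp":75,"v":1}
After op 23 (replace /c 41): {"c":41,"dib":11,"qp":75,"v":1}
After op 24 (replace /c 92): {"c":92,"dib":11,"qp":75,"v":1}
After op 25 (replace /v 52): {"c":92,"dib":11,"qp":75,"v":52}

Answer: {"c":92,"dib":11,"qp":75,"v":52}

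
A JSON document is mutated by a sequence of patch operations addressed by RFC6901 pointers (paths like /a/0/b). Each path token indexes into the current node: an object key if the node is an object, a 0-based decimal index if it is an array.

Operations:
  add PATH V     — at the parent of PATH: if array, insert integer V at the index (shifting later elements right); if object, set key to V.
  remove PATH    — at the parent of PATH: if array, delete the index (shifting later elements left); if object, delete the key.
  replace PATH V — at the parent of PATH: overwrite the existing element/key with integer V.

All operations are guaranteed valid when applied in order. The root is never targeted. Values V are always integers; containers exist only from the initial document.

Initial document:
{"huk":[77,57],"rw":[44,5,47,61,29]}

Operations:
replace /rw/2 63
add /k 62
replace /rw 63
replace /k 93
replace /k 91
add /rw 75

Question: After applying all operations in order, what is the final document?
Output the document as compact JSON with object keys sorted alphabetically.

Answer: {"huk":[77,57],"k":91,"rw":75}

Derivation:
After op 1 (replace /rw/2 63): {"huk":[77,57],"rw":[44,5,63,61,29]}
After op 2 (add /k 62): {"huk":[77,57],"k":62,"rw":[44,5,63,61,29]}
After op 3 (replace /rw 63): {"huk":[77,57],"k":62,"rw":63}
After op 4 (replace /k 93): {"huk":[77,57],"k":93,"rw":63}
After op 5 (replace /k 91): {"huk":[77,57],"k":91,"rw":63}
After op 6 (add /rw 75): {"huk":[77,57],"k":91,"rw":75}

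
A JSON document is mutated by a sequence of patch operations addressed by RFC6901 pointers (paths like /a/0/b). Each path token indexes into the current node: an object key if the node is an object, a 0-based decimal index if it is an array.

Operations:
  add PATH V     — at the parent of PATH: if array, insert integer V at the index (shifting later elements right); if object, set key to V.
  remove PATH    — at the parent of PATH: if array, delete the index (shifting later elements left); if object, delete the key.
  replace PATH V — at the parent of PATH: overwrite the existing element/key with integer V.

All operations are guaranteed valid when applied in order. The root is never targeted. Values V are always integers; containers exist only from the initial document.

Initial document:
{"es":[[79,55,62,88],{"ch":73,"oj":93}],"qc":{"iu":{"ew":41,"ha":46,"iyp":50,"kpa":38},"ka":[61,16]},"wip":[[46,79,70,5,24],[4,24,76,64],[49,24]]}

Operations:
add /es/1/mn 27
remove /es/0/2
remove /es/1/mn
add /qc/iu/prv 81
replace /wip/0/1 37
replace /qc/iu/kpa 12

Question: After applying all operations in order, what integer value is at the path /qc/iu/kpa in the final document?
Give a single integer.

After op 1 (add /es/1/mn 27): {"es":[[79,55,62,88],{"ch":73,"mn":27,"oj":93}],"qc":{"iu":{"ew":41,"ha":46,"iyp":50,"kpa":38},"ka":[61,16]},"wip":[[46,79,70,5,24],[4,24,76,64],[49,24]]}
After op 2 (remove /es/0/2): {"es":[[79,55,88],{"ch":73,"mn":27,"oj":93}],"qc":{"iu":{"ew":41,"ha":46,"iyp":50,"kpa":38},"ka":[61,16]},"wip":[[46,79,70,5,24],[4,24,76,64],[49,24]]}
After op 3 (remove /es/1/mn): {"es":[[79,55,88],{"ch":73,"oj":93}],"qc":{"iu":{"ew":41,"ha":46,"iyp":50,"kpa":38},"ka":[61,16]},"wip":[[46,79,70,5,24],[4,24,76,64],[49,24]]}
After op 4 (add /qc/iu/prv 81): {"es":[[79,55,88],{"ch":73,"oj":93}],"qc":{"iu":{"ew":41,"ha":46,"iyp":50,"kpa":38,"prv":81},"ka":[61,16]},"wip":[[46,79,70,5,24],[4,24,76,64],[49,24]]}
After op 5 (replace /wip/0/1 37): {"es":[[79,55,88],{"ch":73,"oj":93}],"qc":{"iu":{"ew":41,"ha":46,"iyp":50,"kpa":38,"prv":81},"ka":[61,16]},"wip":[[46,37,70,5,24],[4,24,76,64],[49,24]]}
After op 6 (replace /qc/iu/kpa 12): {"es":[[79,55,88],{"ch":73,"oj":93}],"qc":{"iu":{"ew":41,"ha":46,"iyp":50,"kpa":12,"prv":81},"ka":[61,16]},"wip":[[46,37,70,5,24],[4,24,76,64],[49,24]]}
Value at /qc/iu/kpa: 12

Answer: 12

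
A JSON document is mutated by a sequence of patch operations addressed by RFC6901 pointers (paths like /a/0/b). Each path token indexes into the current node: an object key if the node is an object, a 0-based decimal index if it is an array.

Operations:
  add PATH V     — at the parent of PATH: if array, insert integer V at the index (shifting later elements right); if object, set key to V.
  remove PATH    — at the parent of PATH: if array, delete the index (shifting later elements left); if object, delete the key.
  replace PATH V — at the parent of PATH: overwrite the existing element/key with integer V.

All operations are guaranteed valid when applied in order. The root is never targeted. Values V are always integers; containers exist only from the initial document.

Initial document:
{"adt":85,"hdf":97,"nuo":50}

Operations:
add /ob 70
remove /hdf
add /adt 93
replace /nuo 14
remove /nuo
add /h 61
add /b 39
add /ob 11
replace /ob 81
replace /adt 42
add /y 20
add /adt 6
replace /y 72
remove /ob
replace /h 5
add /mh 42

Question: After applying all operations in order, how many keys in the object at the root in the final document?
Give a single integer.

Answer: 5

Derivation:
After op 1 (add /ob 70): {"adt":85,"hdf":97,"nuo":50,"ob":70}
After op 2 (remove /hdf): {"adt":85,"nuo":50,"ob":70}
After op 3 (add /adt 93): {"adt":93,"nuo":50,"ob":70}
After op 4 (replace /nuo 14): {"adt":93,"nuo":14,"ob":70}
After op 5 (remove /nuo): {"adt":93,"ob":70}
After op 6 (add /h 61): {"adt":93,"h":61,"ob":70}
After op 7 (add /b 39): {"adt":93,"b":39,"h":61,"ob":70}
After op 8 (add /ob 11): {"adt":93,"b":39,"h":61,"ob":11}
After op 9 (replace /ob 81): {"adt":93,"b":39,"h":61,"ob":81}
After op 10 (replace /adt 42): {"adt":42,"b":39,"h":61,"ob":81}
After op 11 (add /y 20): {"adt":42,"b":39,"h":61,"ob":81,"y":20}
After op 12 (add /adt 6): {"adt":6,"b":39,"h":61,"ob":81,"y":20}
After op 13 (replace /y 72): {"adt":6,"b":39,"h":61,"ob":81,"y":72}
After op 14 (remove /ob): {"adt":6,"b":39,"h":61,"y":72}
After op 15 (replace /h 5): {"adt":6,"b":39,"h":5,"y":72}
After op 16 (add /mh 42): {"adt":6,"b":39,"h":5,"mh":42,"y":72}
Size at the root: 5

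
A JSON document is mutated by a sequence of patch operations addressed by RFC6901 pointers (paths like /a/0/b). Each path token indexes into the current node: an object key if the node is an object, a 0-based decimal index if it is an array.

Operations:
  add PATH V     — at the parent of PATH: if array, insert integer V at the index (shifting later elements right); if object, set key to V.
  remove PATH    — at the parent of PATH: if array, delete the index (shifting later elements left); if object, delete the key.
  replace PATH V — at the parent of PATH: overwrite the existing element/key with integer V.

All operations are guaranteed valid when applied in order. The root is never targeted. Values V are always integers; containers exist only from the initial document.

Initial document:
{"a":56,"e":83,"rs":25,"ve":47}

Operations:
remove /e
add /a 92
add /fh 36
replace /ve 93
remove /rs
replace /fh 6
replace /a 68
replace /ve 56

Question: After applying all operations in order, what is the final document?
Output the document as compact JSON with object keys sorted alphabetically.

After op 1 (remove /e): {"a":56,"rs":25,"ve":47}
After op 2 (add /a 92): {"a":92,"rs":25,"ve":47}
After op 3 (add /fh 36): {"a":92,"fh":36,"rs":25,"ve":47}
After op 4 (replace /ve 93): {"a":92,"fh":36,"rs":25,"ve":93}
After op 5 (remove /rs): {"a":92,"fh":36,"ve":93}
After op 6 (replace /fh 6): {"a":92,"fh":6,"ve":93}
After op 7 (replace /a 68): {"a":68,"fh":6,"ve":93}
After op 8 (replace /ve 56): {"a":68,"fh":6,"ve":56}

Answer: {"a":68,"fh":6,"ve":56}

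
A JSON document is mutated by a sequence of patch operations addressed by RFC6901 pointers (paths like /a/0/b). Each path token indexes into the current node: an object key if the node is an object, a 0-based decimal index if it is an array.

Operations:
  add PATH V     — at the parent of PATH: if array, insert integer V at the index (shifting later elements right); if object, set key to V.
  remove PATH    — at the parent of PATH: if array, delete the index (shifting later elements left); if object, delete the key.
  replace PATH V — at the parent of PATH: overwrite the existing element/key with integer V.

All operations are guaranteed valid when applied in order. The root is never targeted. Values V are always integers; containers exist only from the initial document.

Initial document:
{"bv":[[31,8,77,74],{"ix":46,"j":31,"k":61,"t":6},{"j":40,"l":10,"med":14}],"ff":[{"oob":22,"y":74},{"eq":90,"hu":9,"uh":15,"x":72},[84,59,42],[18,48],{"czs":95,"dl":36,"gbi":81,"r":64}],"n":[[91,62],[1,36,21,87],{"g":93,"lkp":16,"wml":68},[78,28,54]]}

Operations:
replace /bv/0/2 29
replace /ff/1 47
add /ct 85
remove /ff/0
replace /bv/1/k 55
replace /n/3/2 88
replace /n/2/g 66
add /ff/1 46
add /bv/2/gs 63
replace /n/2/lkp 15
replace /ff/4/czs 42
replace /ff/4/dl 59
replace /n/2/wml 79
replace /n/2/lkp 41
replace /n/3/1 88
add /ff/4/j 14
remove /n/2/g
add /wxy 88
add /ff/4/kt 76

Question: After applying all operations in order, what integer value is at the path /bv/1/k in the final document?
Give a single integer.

After op 1 (replace /bv/0/2 29): {"bv":[[31,8,29,74],{"ix":46,"j":31,"k":61,"t":6},{"j":40,"l":10,"med":14}],"ff":[{"oob":22,"y":74},{"eq":90,"hu":9,"uh":15,"x":72},[84,59,42],[18,48],{"czs":95,"dl":36,"gbi":81,"r":64}],"n":[[91,62],[1,36,21,87],{"g":93,"lkp":16,"wml":68},[78,28,54]]}
After op 2 (replace /ff/1 47): {"bv":[[31,8,29,74],{"ix":46,"j":31,"k":61,"t":6},{"j":40,"l":10,"med":14}],"ff":[{"oob":22,"y":74},47,[84,59,42],[18,48],{"czs":95,"dl":36,"gbi":81,"r":64}],"n":[[91,62],[1,36,21,87],{"g":93,"lkp":16,"wml":68},[78,28,54]]}
After op 3 (add /ct 85): {"bv":[[31,8,29,74],{"ix":46,"j":31,"k":61,"t":6},{"j":40,"l":10,"med":14}],"ct":85,"ff":[{"oob":22,"y":74},47,[84,59,42],[18,48],{"czs":95,"dl":36,"gbi":81,"r":64}],"n":[[91,62],[1,36,21,87],{"g":93,"lkp":16,"wml":68},[78,28,54]]}
After op 4 (remove /ff/0): {"bv":[[31,8,29,74],{"ix":46,"j":31,"k":61,"t":6},{"j":40,"l":10,"med":14}],"ct":85,"ff":[47,[84,59,42],[18,48],{"czs":95,"dl":36,"gbi":81,"r":64}],"n":[[91,62],[1,36,21,87],{"g":93,"lkp":16,"wml":68},[78,28,54]]}
After op 5 (replace /bv/1/k 55): {"bv":[[31,8,29,74],{"ix":46,"j":31,"k":55,"t":6},{"j":40,"l":10,"med":14}],"ct":85,"ff":[47,[84,59,42],[18,48],{"czs":95,"dl":36,"gbi":81,"r":64}],"n":[[91,62],[1,36,21,87],{"g":93,"lkp":16,"wml":68},[78,28,54]]}
After op 6 (replace /n/3/2 88): {"bv":[[31,8,29,74],{"ix":46,"j":31,"k":55,"t":6},{"j":40,"l":10,"med":14}],"ct":85,"ff":[47,[84,59,42],[18,48],{"czs":95,"dl":36,"gbi":81,"r":64}],"n":[[91,62],[1,36,21,87],{"g":93,"lkp":16,"wml":68},[78,28,88]]}
After op 7 (replace /n/2/g 66): {"bv":[[31,8,29,74],{"ix":46,"j":31,"k":55,"t":6},{"j":40,"l":10,"med":14}],"ct":85,"ff":[47,[84,59,42],[18,48],{"czs":95,"dl":36,"gbi":81,"r":64}],"n":[[91,62],[1,36,21,87],{"g":66,"lkp":16,"wml":68},[78,28,88]]}
After op 8 (add /ff/1 46): {"bv":[[31,8,29,74],{"ix":46,"j":31,"k":55,"t":6},{"j":40,"l":10,"med":14}],"ct":85,"ff":[47,46,[84,59,42],[18,48],{"czs":95,"dl":36,"gbi":81,"r":64}],"n":[[91,62],[1,36,21,87],{"g":66,"lkp":16,"wml":68},[78,28,88]]}
After op 9 (add /bv/2/gs 63): {"bv":[[31,8,29,74],{"ix":46,"j":31,"k":55,"t":6},{"gs":63,"j":40,"l":10,"med":14}],"ct":85,"ff":[47,46,[84,59,42],[18,48],{"czs":95,"dl":36,"gbi":81,"r":64}],"n":[[91,62],[1,36,21,87],{"g":66,"lkp":16,"wml":68},[78,28,88]]}
After op 10 (replace /n/2/lkp 15): {"bv":[[31,8,29,74],{"ix":46,"j":31,"k":55,"t":6},{"gs":63,"j":40,"l":10,"med":14}],"ct":85,"ff":[47,46,[84,59,42],[18,48],{"czs":95,"dl":36,"gbi":81,"r":64}],"n":[[91,62],[1,36,21,87],{"g":66,"lkp":15,"wml":68},[78,28,88]]}
After op 11 (replace /ff/4/czs 42): {"bv":[[31,8,29,74],{"ix":46,"j":31,"k":55,"t":6},{"gs":63,"j":40,"l":10,"med":14}],"ct":85,"ff":[47,46,[84,59,42],[18,48],{"czs":42,"dl":36,"gbi":81,"r":64}],"n":[[91,62],[1,36,21,87],{"g":66,"lkp":15,"wml":68},[78,28,88]]}
After op 12 (replace /ff/4/dl 59): {"bv":[[31,8,29,74],{"ix":46,"j":31,"k":55,"t":6},{"gs":63,"j":40,"l":10,"med":14}],"ct":85,"ff":[47,46,[84,59,42],[18,48],{"czs":42,"dl":59,"gbi":81,"r":64}],"n":[[91,62],[1,36,21,87],{"g":66,"lkp":15,"wml":68},[78,28,88]]}
After op 13 (replace /n/2/wml 79): {"bv":[[31,8,29,74],{"ix":46,"j":31,"k":55,"t":6},{"gs":63,"j":40,"l":10,"med":14}],"ct":85,"ff":[47,46,[84,59,42],[18,48],{"czs":42,"dl":59,"gbi":81,"r":64}],"n":[[91,62],[1,36,21,87],{"g":66,"lkp":15,"wml":79},[78,28,88]]}
After op 14 (replace /n/2/lkp 41): {"bv":[[31,8,29,74],{"ix":46,"j":31,"k":55,"t":6},{"gs":63,"j":40,"l":10,"med":14}],"ct":85,"ff":[47,46,[84,59,42],[18,48],{"czs":42,"dl":59,"gbi":81,"r":64}],"n":[[91,62],[1,36,21,87],{"g":66,"lkp":41,"wml":79},[78,28,88]]}
After op 15 (replace /n/3/1 88): {"bv":[[31,8,29,74],{"ix":46,"j":31,"k":55,"t":6},{"gs":63,"j":40,"l":10,"med":14}],"ct":85,"ff":[47,46,[84,59,42],[18,48],{"czs":42,"dl":59,"gbi":81,"r":64}],"n":[[91,62],[1,36,21,87],{"g":66,"lkp":41,"wml":79},[78,88,88]]}
After op 16 (add /ff/4/j 14): {"bv":[[31,8,29,74],{"ix":46,"j":31,"k":55,"t":6},{"gs":63,"j":40,"l":10,"med":14}],"ct":85,"ff":[47,46,[84,59,42],[18,48],{"czs":42,"dl":59,"gbi":81,"j":14,"r":64}],"n":[[91,62],[1,36,21,87],{"g":66,"lkp":41,"wml":79},[78,88,88]]}
After op 17 (remove /n/2/g): {"bv":[[31,8,29,74],{"ix":46,"j":31,"k":55,"t":6},{"gs":63,"j":40,"l":10,"med":14}],"ct":85,"ff":[47,46,[84,59,42],[18,48],{"czs":42,"dl":59,"gbi":81,"j":14,"r":64}],"n":[[91,62],[1,36,21,87],{"lkp":41,"wml":79},[78,88,88]]}
After op 18 (add /wxy 88): {"bv":[[31,8,29,74],{"ix":46,"j":31,"k":55,"t":6},{"gs":63,"j":40,"l":10,"med":14}],"ct":85,"ff":[47,46,[84,59,42],[18,48],{"czs":42,"dl":59,"gbi":81,"j":14,"r":64}],"n":[[91,62],[1,36,21,87],{"lkp":41,"wml":79},[78,88,88]],"wxy":88}
After op 19 (add /ff/4/kt 76): {"bv":[[31,8,29,74],{"ix":46,"j":31,"k":55,"t":6},{"gs":63,"j":40,"l":10,"med":14}],"ct":85,"ff":[47,46,[84,59,42],[18,48],{"czs":42,"dl":59,"gbi":81,"j":14,"kt":76,"r":64}],"n":[[91,62],[1,36,21,87],{"lkp":41,"wml":79},[78,88,88]],"wxy":88}
Value at /bv/1/k: 55

Answer: 55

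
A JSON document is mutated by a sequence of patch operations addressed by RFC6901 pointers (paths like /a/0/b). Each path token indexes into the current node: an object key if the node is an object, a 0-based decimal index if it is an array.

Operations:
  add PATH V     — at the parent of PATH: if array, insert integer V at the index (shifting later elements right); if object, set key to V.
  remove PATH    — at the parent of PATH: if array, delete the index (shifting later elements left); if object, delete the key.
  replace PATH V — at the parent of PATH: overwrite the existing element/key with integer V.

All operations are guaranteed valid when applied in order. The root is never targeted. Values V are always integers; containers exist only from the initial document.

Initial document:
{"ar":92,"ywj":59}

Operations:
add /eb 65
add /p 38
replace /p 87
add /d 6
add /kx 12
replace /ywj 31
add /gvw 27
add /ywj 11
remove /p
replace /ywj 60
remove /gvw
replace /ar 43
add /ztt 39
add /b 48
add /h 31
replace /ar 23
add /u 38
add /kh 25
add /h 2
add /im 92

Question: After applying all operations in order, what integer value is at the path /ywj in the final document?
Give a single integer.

After op 1 (add /eb 65): {"ar":92,"eb":65,"ywj":59}
After op 2 (add /p 38): {"ar":92,"eb":65,"p":38,"ywj":59}
After op 3 (replace /p 87): {"ar":92,"eb":65,"p":87,"ywj":59}
After op 4 (add /d 6): {"ar":92,"d":6,"eb":65,"p":87,"ywj":59}
After op 5 (add /kx 12): {"ar":92,"d":6,"eb":65,"kx":12,"p":87,"ywj":59}
After op 6 (replace /ywj 31): {"ar":92,"d":6,"eb":65,"kx":12,"p":87,"ywj":31}
After op 7 (add /gvw 27): {"ar":92,"d":6,"eb":65,"gvw":27,"kx":12,"p":87,"ywj":31}
After op 8 (add /ywj 11): {"ar":92,"d":6,"eb":65,"gvw":27,"kx":12,"p":87,"ywj":11}
After op 9 (remove /p): {"ar":92,"d":6,"eb":65,"gvw":27,"kx":12,"ywj":11}
After op 10 (replace /ywj 60): {"ar":92,"d":6,"eb":65,"gvw":27,"kx":12,"ywj":60}
After op 11 (remove /gvw): {"ar":92,"d":6,"eb":65,"kx":12,"ywj":60}
After op 12 (replace /ar 43): {"ar":43,"d":6,"eb":65,"kx":12,"ywj":60}
After op 13 (add /ztt 39): {"ar":43,"d":6,"eb":65,"kx":12,"ywj":60,"ztt":39}
After op 14 (add /b 48): {"ar":43,"b":48,"d":6,"eb":65,"kx":12,"ywj":60,"ztt":39}
After op 15 (add /h 31): {"ar":43,"b":48,"d":6,"eb":65,"h":31,"kx":12,"ywj":60,"ztt":39}
After op 16 (replace /ar 23): {"ar":23,"b":48,"d":6,"eb":65,"h":31,"kx":12,"ywj":60,"ztt":39}
After op 17 (add /u 38): {"ar":23,"b":48,"d":6,"eb":65,"h":31,"kx":12,"u":38,"ywj":60,"ztt":39}
After op 18 (add /kh 25): {"ar":23,"b":48,"d":6,"eb":65,"h":31,"kh":25,"kx":12,"u":38,"ywj":60,"ztt":39}
After op 19 (add /h 2): {"ar":23,"b":48,"d":6,"eb":65,"h":2,"kh":25,"kx":12,"u":38,"ywj":60,"ztt":39}
After op 20 (add /im 92): {"ar":23,"b":48,"d":6,"eb":65,"h":2,"im":92,"kh":25,"kx":12,"u":38,"ywj":60,"ztt":39}
Value at /ywj: 60

Answer: 60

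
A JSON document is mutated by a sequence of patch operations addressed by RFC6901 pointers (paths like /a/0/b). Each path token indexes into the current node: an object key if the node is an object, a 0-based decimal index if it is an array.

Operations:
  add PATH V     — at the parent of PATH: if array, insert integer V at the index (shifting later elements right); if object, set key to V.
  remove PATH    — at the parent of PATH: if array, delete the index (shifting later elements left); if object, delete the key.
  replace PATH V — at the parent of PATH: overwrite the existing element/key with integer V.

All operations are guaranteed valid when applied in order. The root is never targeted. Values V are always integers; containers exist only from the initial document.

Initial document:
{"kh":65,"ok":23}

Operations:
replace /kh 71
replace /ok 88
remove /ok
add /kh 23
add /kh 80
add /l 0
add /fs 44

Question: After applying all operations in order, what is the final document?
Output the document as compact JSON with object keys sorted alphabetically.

After op 1 (replace /kh 71): {"kh":71,"ok":23}
After op 2 (replace /ok 88): {"kh":71,"ok":88}
After op 3 (remove /ok): {"kh":71}
After op 4 (add /kh 23): {"kh":23}
After op 5 (add /kh 80): {"kh":80}
After op 6 (add /l 0): {"kh":80,"l":0}
After op 7 (add /fs 44): {"fs":44,"kh":80,"l":0}

Answer: {"fs":44,"kh":80,"l":0}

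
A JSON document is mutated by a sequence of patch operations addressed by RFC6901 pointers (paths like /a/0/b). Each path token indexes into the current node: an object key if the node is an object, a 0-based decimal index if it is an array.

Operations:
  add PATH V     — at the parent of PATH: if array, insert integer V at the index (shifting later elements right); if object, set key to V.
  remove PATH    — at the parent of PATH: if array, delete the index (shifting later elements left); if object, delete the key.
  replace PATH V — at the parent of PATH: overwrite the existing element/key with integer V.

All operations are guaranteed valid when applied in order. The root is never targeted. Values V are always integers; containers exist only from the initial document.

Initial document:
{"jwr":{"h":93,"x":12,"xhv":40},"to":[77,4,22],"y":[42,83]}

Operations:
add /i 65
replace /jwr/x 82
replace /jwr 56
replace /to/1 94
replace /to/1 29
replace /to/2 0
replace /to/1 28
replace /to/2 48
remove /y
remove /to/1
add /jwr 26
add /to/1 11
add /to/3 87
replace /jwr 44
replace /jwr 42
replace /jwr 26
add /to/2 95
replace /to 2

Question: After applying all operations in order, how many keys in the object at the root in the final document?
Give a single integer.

After op 1 (add /i 65): {"i":65,"jwr":{"h":93,"x":12,"xhv":40},"to":[77,4,22],"y":[42,83]}
After op 2 (replace /jwr/x 82): {"i":65,"jwr":{"h":93,"x":82,"xhv":40},"to":[77,4,22],"y":[42,83]}
After op 3 (replace /jwr 56): {"i":65,"jwr":56,"to":[77,4,22],"y":[42,83]}
After op 4 (replace /to/1 94): {"i":65,"jwr":56,"to":[77,94,22],"y":[42,83]}
After op 5 (replace /to/1 29): {"i":65,"jwr":56,"to":[77,29,22],"y":[42,83]}
After op 6 (replace /to/2 0): {"i":65,"jwr":56,"to":[77,29,0],"y":[42,83]}
After op 7 (replace /to/1 28): {"i":65,"jwr":56,"to":[77,28,0],"y":[42,83]}
After op 8 (replace /to/2 48): {"i":65,"jwr":56,"to":[77,28,48],"y":[42,83]}
After op 9 (remove /y): {"i":65,"jwr":56,"to":[77,28,48]}
After op 10 (remove /to/1): {"i":65,"jwr":56,"to":[77,48]}
After op 11 (add /jwr 26): {"i":65,"jwr":26,"to":[77,48]}
After op 12 (add /to/1 11): {"i":65,"jwr":26,"to":[77,11,48]}
After op 13 (add /to/3 87): {"i":65,"jwr":26,"to":[77,11,48,87]}
After op 14 (replace /jwr 44): {"i":65,"jwr":44,"to":[77,11,48,87]}
After op 15 (replace /jwr 42): {"i":65,"jwr":42,"to":[77,11,48,87]}
After op 16 (replace /jwr 26): {"i":65,"jwr":26,"to":[77,11,48,87]}
After op 17 (add /to/2 95): {"i":65,"jwr":26,"to":[77,11,95,48,87]}
After op 18 (replace /to 2): {"i":65,"jwr":26,"to":2}
Size at the root: 3

Answer: 3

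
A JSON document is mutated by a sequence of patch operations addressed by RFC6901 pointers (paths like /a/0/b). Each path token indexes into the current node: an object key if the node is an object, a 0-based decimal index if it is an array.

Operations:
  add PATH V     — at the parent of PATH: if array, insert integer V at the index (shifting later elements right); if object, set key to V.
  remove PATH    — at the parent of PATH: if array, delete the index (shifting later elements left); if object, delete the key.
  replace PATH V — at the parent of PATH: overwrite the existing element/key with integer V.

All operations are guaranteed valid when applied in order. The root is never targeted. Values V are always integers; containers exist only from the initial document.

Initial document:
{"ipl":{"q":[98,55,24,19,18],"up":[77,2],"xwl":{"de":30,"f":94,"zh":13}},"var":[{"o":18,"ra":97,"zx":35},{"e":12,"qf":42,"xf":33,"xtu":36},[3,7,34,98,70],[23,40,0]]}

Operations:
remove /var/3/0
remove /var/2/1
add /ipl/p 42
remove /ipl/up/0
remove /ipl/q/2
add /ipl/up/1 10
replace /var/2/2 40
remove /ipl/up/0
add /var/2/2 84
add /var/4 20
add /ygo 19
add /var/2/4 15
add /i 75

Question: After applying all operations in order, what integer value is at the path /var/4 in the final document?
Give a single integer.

Answer: 20

Derivation:
After op 1 (remove /var/3/0): {"ipl":{"q":[98,55,24,19,18],"up":[77,2],"xwl":{"de":30,"f":94,"zh":13}},"var":[{"o":18,"ra":97,"zx":35},{"e":12,"qf":42,"xf":33,"xtu":36},[3,7,34,98,70],[40,0]]}
After op 2 (remove /var/2/1): {"ipl":{"q":[98,55,24,19,18],"up":[77,2],"xwl":{"de":30,"f":94,"zh":13}},"var":[{"o":18,"ra":97,"zx":35},{"e":12,"qf":42,"xf":33,"xtu":36},[3,34,98,70],[40,0]]}
After op 3 (add /ipl/p 42): {"ipl":{"p":42,"q":[98,55,24,19,18],"up":[77,2],"xwl":{"de":30,"f":94,"zh":13}},"var":[{"o":18,"ra":97,"zx":35},{"e":12,"qf":42,"xf":33,"xtu":36},[3,34,98,70],[40,0]]}
After op 4 (remove /ipl/up/0): {"ipl":{"p":42,"q":[98,55,24,19,18],"up":[2],"xwl":{"de":30,"f":94,"zh":13}},"var":[{"o":18,"ra":97,"zx":35},{"e":12,"qf":42,"xf":33,"xtu":36},[3,34,98,70],[40,0]]}
After op 5 (remove /ipl/q/2): {"ipl":{"p":42,"q":[98,55,19,18],"up":[2],"xwl":{"de":30,"f":94,"zh":13}},"var":[{"o":18,"ra":97,"zx":35},{"e":12,"qf":42,"xf":33,"xtu":36},[3,34,98,70],[40,0]]}
After op 6 (add /ipl/up/1 10): {"ipl":{"p":42,"q":[98,55,19,18],"up":[2,10],"xwl":{"de":30,"f":94,"zh":13}},"var":[{"o":18,"ra":97,"zx":35},{"e":12,"qf":42,"xf":33,"xtu":36},[3,34,98,70],[40,0]]}
After op 7 (replace /var/2/2 40): {"ipl":{"p":42,"q":[98,55,19,18],"up":[2,10],"xwl":{"de":30,"f":94,"zh":13}},"var":[{"o":18,"ra":97,"zx":35},{"e":12,"qf":42,"xf":33,"xtu":36},[3,34,40,70],[40,0]]}
After op 8 (remove /ipl/up/0): {"ipl":{"p":42,"q":[98,55,19,18],"up":[10],"xwl":{"de":30,"f":94,"zh":13}},"var":[{"o":18,"ra":97,"zx":35},{"e":12,"qf":42,"xf":33,"xtu":36},[3,34,40,70],[40,0]]}
After op 9 (add /var/2/2 84): {"ipl":{"p":42,"q":[98,55,19,18],"up":[10],"xwl":{"de":30,"f":94,"zh":13}},"var":[{"o":18,"ra":97,"zx":35},{"e":12,"qf":42,"xf":33,"xtu":36},[3,34,84,40,70],[40,0]]}
After op 10 (add /var/4 20): {"ipl":{"p":42,"q":[98,55,19,18],"up":[10],"xwl":{"de":30,"f":94,"zh":13}},"var":[{"o":18,"ra":97,"zx":35},{"e":12,"qf":42,"xf":33,"xtu":36},[3,34,84,40,70],[40,0],20]}
After op 11 (add /ygo 19): {"ipl":{"p":42,"q":[98,55,19,18],"up":[10],"xwl":{"de":30,"f":94,"zh":13}},"var":[{"o":18,"ra":97,"zx":35},{"e":12,"qf":42,"xf":33,"xtu":36},[3,34,84,40,70],[40,0],20],"ygo":19}
After op 12 (add /var/2/4 15): {"ipl":{"p":42,"q":[98,55,19,18],"up":[10],"xwl":{"de":30,"f":94,"zh":13}},"var":[{"o":18,"ra":97,"zx":35},{"e":12,"qf":42,"xf":33,"xtu":36},[3,34,84,40,15,70],[40,0],20],"ygo":19}
After op 13 (add /i 75): {"i":75,"ipl":{"p":42,"q":[98,55,19,18],"up":[10],"xwl":{"de":30,"f":94,"zh":13}},"var":[{"o":18,"ra":97,"zx":35},{"e":12,"qf":42,"xf":33,"xtu":36},[3,34,84,40,15,70],[40,0],20],"ygo":19}
Value at /var/4: 20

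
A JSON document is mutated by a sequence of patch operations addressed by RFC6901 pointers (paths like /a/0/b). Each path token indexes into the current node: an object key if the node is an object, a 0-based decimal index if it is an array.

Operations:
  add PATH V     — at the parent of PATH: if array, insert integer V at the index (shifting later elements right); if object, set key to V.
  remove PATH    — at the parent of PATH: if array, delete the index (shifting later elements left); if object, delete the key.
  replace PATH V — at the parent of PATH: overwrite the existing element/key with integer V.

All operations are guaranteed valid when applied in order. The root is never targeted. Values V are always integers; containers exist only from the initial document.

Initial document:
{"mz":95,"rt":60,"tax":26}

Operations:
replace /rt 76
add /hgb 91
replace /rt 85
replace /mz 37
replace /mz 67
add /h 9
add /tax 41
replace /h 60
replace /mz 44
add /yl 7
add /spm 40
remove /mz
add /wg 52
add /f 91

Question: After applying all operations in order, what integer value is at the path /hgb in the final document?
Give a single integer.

After op 1 (replace /rt 76): {"mz":95,"rt":76,"tax":26}
After op 2 (add /hgb 91): {"hgb":91,"mz":95,"rt":76,"tax":26}
After op 3 (replace /rt 85): {"hgb":91,"mz":95,"rt":85,"tax":26}
After op 4 (replace /mz 37): {"hgb":91,"mz":37,"rt":85,"tax":26}
After op 5 (replace /mz 67): {"hgb":91,"mz":67,"rt":85,"tax":26}
After op 6 (add /h 9): {"h":9,"hgb":91,"mz":67,"rt":85,"tax":26}
After op 7 (add /tax 41): {"h":9,"hgb":91,"mz":67,"rt":85,"tax":41}
After op 8 (replace /h 60): {"h":60,"hgb":91,"mz":67,"rt":85,"tax":41}
After op 9 (replace /mz 44): {"h":60,"hgb":91,"mz":44,"rt":85,"tax":41}
After op 10 (add /yl 7): {"h":60,"hgb":91,"mz":44,"rt":85,"tax":41,"yl":7}
After op 11 (add /spm 40): {"h":60,"hgb":91,"mz":44,"rt":85,"spm":40,"tax":41,"yl":7}
After op 12 (remove /mz): {"h":60,"hgb":91,"rt":85,"spm":40,"tax":41,"yl":7}
After op 13 (add /wg 52): {"h":60,"hgb":91,"rt":85,"spm":40,"tax":41,"wg":52,"yl":7}
After op 14 (add /f 91): {"f":91,"h":60,"hgb":91,"rt":85,"spm":40,"tax":41,"wg":52,"yl":7}
Value at /hgb: 91

Answer: 91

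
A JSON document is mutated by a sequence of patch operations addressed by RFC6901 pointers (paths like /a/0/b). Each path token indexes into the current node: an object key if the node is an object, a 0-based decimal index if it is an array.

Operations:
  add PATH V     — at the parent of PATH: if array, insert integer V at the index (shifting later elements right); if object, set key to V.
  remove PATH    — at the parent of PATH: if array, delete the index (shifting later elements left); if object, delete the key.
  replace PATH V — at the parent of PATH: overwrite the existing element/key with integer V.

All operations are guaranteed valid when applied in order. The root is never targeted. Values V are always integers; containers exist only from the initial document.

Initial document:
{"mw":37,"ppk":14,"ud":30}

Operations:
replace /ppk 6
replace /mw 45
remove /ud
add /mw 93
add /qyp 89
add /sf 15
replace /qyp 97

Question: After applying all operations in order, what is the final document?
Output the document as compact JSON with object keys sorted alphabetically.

After op 1 (replace /ppk 6): {"mw":37,"ppk":6,"ud":30}
After op 2 (replace /mw 45): {"mw":45,"ppk":6,"ud":30}
After op 3 (remove /ud): {"mw":45,"ppk":6}
After op 4 (add /mw 93): {"mw":93,"ppk":6}
After op 5 (add /qyp 89): {"mw":93,"ppk":6,"qyp":89}
After op 6 (add /sf 15): {"mw":93,"ppk":6,"qyp":89,"sf":15}
After op 7 (replace /qyp 97): {"mw":93,"ppk":6,"qyp":97,"sf":15}

Answer: {"mw":93,"ppk":6,"qyp":97,"sf":15}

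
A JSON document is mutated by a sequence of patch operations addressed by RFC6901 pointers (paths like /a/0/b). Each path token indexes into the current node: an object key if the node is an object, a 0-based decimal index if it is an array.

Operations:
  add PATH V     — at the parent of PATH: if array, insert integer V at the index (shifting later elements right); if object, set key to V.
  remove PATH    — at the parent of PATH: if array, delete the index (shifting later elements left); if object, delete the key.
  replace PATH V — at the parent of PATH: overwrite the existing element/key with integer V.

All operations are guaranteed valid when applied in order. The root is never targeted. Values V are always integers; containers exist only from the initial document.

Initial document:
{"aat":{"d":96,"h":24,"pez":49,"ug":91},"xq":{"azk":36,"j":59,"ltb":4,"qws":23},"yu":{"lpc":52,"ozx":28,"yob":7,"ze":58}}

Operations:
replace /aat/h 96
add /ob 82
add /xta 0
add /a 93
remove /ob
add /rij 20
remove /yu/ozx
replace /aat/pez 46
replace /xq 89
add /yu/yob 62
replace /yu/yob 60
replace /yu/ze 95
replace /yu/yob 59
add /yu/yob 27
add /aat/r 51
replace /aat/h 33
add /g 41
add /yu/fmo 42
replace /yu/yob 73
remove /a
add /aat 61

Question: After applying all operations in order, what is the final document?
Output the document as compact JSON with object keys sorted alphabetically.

Answer: {"aat":61,"g":41,"rij":20,"xq":89,"xta":0,"yu":{"fmo":42,"lpc":52,"yob":73,"ze":95}}

Derivation:
After op 1 (replace /aat/h 96): {"aat":{"d":96,"h":96,"pez":49,"ug":91},"xq":{"azk":36,"j":59,"ltb":4,"qws":23},"yu":{"lpc":52,"ozx":28,"yob":7,"ze":58}}
After op 2 (add /ob 82): {"aat":{"d":96,"h":96,"pez":49,"ug":91},"ob":82,"xq":{"azk":36,"j":59,"ltb":4,"qws":23},"yu":{"lpc":52,"ozx":28,"yob":7,"ze":58}}
After op 3 (add /xta 0): {"aat":{"d":96,"h":96,"pez":49,"ug":91},"ob":82,"xq":{"azk":36,"j":59,"ltb":4,"qws":23},"xta":0,"yu":{"lpc":52,"ozx":28,"yob":7,"ze":58}}
After op 4 (add /a 93): {"a":93,"aat":{"d":96,"h":96,"pez":49,"ug":91},"ob":82,"xq":{"azk":36,"j":59,"ltb":4,"qws":23},"xta":0,"yu":{"lpc":52,"ozx":28,"yob":7,"ze":58}}
After op 5 (remove /ob): {"a":93,"aat":{"d":96,"h":96,"pez":49,"ug":91},"xq":{"azk":36,"j":59,"ltb":4,"qws":23},"xta":0,"yu":{"lpc":52,"ozx":28,"yob":7,"ze":58}}
After op 6 (add /rij 20): {"a":93,"aat":{"d":96,"h":96,"pez":49,"ug":91},"rij":20,"xq":{"azk":36,"j":59,"ltb":4,"qws":23},"xta":0,"yu":{"lpc":52,"ozx":28,"yob":7,"ze":58}}
After op 7 (remove /yu/ozx): {"a":93,"aat":{"d":96,"h":96,"pez":49,"ug":91},"rij":20,"xq":{"azk":36,"j":59,"ltb":4,"qws":23},"xta":0,"yu":{"lpc":52,"yob":7,"ze":58}}
After op 8 (replace /aat/pez 46): {"a":93,"aat":{"d":96,"h":96,"pez":46,"ug":91},"rij":20,"xq":{"azk":36,"j":59,"ltb":4,"qws":23},"xta":0,"yu":{"lpc":52,"yob":7,"ze":58}}
After op 9 (replace /xq 89): {"a":93,"aat":{"d":96,"h":96,"pez":46,"ug":91},"rij":20,"xq":89,"xta":0,"yu":{"lpc":52,"yob":7,"ze":58}}
After op 10 (add /yu/yob 62): {"a":93,"aat":{"d":96,"h":96,"pez":46,"ug":91},"rij":20,"xq":89,"xta":0,"yu":{"lpc":52,"yob":62,"ze":58}}
After op 11 (replace /yu/yob 60): {"a":93,"aat":{"d":96,"h":96,"pez":46,"ug":91},"rij":20,"xq":89,"xta":0,"yu":{"lpc":52,"yob":60,"ze":58}}
After op 12 (replace /yu/ze 95): {"a":93,"aat":{"d":96,"h":96,"pez":46,"ug":91},"rij":20,"xq":89,"xta":0,"yu":{"lpc":52,"yob":60,"ze":95}}
After op 13 (replace /yu/yob 59): {"a":93,"aat":{"d":96,"h":96,"pez":46,"ug":91},"rij":20,"xq":89,"xta":0,"yu":{"lpc":52,"yob":59,"ze":95}}
After op 14 (add /yu/yob 27): {"a":93,"aat":{"d":96,"h":96,"pez":46,"ug":91},"rij":20,"xq":89,"xta":0,"yu":{"lpc":52,"yob":27,"ze":95}}
After op 15 (add /aat/r 51): {"a":93,"aat":{"d":96,"h":96,"pez":46,"r":51,"ug":91},"rij":20,"xq":89,"xta":0,"yu":{"lpc":52,"yob":27,"ze":95}}
After op 16 (replace /aat/h 33): {"a":93,"aat":{"d":96,"h":33,"pez":46,"r":51,"ug":91},"rij":20,"xq":89,"xta":0,"yu":{"lpc":52,"yob":27,"ze":95}}
After op 17 (add /g 41): {"a":93,"aat":{"d":96,"h":33,"pez":46,"r":51,"ug":91},"g":41,"rij":20,"xq":89,"xta":0,"yu":{"lpc":52,"yob":27,"ze":95}}
After op 18 (add /yu/fmo 42): {"a":93,"aat":{"d":96,"h":33,"pez":46,"r":51,"ug":91},"g":41,"rij":20,"xq":89,"xta":0,"yu":{"fmo":42,"lpc":52,"yob":27,"ze":95}}
After op 19 (replace /yu/yob 73): {"a":93,"aat":{"d":96,"h":33,"pez":46,"r":51,"ug":91},"g":41,"rij":20,"xq":89,"xta":0,"yu":{"fmo":42,"lpc":52,"yob":73,"ze":95}}
After op 20 (remove /a): {"aat":{"d":96,"h":33,"pez":46,"r":51,"ug":91},"g":41,"rij":20,"xq":89,"xta":0,"yu":{"fmo":42,"lpc":52,"yob":73,"ze":95}}
After op 21 (add /aat 61): {"aat":61,"g":41,"rij":20,"xq":89,"xta":0,"yu":{"fmo":42,"lpc":52,"yob":73,"ze":95}}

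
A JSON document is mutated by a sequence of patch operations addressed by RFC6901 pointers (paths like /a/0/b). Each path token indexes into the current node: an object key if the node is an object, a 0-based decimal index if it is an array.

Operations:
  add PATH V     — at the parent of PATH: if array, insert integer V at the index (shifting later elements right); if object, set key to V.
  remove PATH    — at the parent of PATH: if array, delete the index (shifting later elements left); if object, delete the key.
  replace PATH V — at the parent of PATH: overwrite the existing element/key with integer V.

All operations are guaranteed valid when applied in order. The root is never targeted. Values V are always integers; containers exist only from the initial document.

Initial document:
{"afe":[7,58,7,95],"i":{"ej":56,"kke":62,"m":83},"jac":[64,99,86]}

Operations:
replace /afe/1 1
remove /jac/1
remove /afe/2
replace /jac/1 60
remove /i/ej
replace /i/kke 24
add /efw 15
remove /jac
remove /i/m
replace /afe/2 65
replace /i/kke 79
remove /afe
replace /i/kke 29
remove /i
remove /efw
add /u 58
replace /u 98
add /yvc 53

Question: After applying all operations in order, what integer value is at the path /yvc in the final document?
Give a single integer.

Answer: 53

Derivation:
After op 1 (replace /afe/1 1): {"afe":[7,1,7,95],"i":{"ej":56,"kke":62,"m":83},"jac":[64,99,86]}
After op 2 (remove /jac/1): {"afe":[7,1,7,95],"i":{"ej":56,"kke":62,"m":83},"jac":[64,86]}
After op 3 (remove /afe/2): {"afe":[7,1,95],"i":{"ej":56,"kke":62,"m":83},"jac":[64,86]}
After op 4 (replace /jac/1 60): {"afe":[7,1,95],"i":{"ej":56,"kke":62,"m":83},"jac":[64,60]}
After op 5 (remove /i/ej): {"afe":[7,1,95],"i":{"kke":62,"m":83},"jac":[64,60]}
After op 6 (replace /i/kke 24): {"afe":[7,1,95],"i":{"kke":24,"m":83},"jac":[64,60]}
After op 7 (add /efw 15): {"afe":[7,1,95],"efw":15,"i":{"kke":24,"m":83},"jac":[64,60]}
After op 8 (remove /jac): {"afe":[7,1,95],"efw":15,"i":{"kke":24,"m":83}}
After op 9 (remove /i/m): {"afe":[7,1,95],"efw":15,"i":{"kke":24}}
After op 10 (replace /afe/2 65): {"afe":[7,1,65],"efw":15,"i":{"kke":24}}
After op 11 (replace /i/kke 79): {"afe":[7,1,65],"efw":15,"i":{"kke":79}}
After op 12 (remove /afe): {"efw":15,"i":{"kke":79}}
After op 13 (replace /i/kke 29): {"efw":15,"i":{"kke":29}}
After op 14 (remove /i): {"efw":15}
After op 15 (remove /efw): {}
After op 16 (add /u 58): {"u":58}
After op 17 (replace /u 98): {"u":98}
After op 18 (add /yvc 53): {"u":98,"yvc":53}
Value at /yvc: 53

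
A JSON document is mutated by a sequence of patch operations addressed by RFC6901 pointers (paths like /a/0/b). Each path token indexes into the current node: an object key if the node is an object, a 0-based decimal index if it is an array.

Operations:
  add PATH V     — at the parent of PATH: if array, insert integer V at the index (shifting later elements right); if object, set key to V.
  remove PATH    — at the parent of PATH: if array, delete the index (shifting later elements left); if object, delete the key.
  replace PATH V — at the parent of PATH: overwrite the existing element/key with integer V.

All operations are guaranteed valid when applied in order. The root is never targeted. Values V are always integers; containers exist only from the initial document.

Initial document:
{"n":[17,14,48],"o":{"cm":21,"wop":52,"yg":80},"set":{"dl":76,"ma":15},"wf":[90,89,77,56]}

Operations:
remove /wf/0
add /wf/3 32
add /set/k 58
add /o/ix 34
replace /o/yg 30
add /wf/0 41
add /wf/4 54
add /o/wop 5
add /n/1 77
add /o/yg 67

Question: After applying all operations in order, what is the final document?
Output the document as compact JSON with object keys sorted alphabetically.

After op 1 (remove /wf/0): {"n":[17,14,48],"o":{"cm":21,"wop":52,"yg":80},"set":{"dl":76,"ma":15},"wf":[89,77,56]}
After op 2 (add /wf/3 32): {"n":[17,14,48],"o":{"cm":21,"wop":52,"yg":80},"set":{"dl":76,"ma":15},"wf":[89,77,56,32]}
After op 3 (add /set/k 58): {"n":[17,14,48],"o":{"cm":21,"wop":52,"yg":80},"set":{"dl":76,"k":58,"ma":15},"wf":[89,77,56,32]}
After op 4 (add /o/ix 34): {"n":[17,14,48],"o":{"cm":21,"ix":34,"wop":52,"yg":80},"set":{"dl":76,"k":58,"ma":15},"wf":[89,77,56,32]}
After op 5 (replace /o/yg 30): {"n":[17,14,48],"o":{"cm":21,"ix":34,"wop":52,"yg":30},"set":{"dl":76,"k":58,"ma":15},"wf":[89,77,56,32]}
After op 6 (add /wf/0 41): {"n":[17,14,48],"o":{"cm":21,"ix":34,"wop":52,"yg":30},"set":{"dl":76,"k":58,"ma":15},"wf":[41,89,77,56,32]}
After op 7 (add /wf/4 54): {"n":[17,14,48],"o":{"cm":21,"ix":34,"wop":52,"yg":30},"set":{"dl":76,"k":58,"ma":15},"wf":[41,89,77,56,54,32]}
After op 8 (add /o/wop 5): {"n":[17,14,48],"o":{"cm":21,"ix":34,"wop":5,"yg":30},"set":{"dl":76,"k":58,"ma":15},"wf":[41,89,77,56,54,32]}
After op 9 (add /n/1 77): {"n":[17,77,14,48],"o":{"cm":21,"ix":34,"wop":5,"yg":30},"set":{"dl":76,"k":58,"ma":15},"wf":[41,89,77,56,54,32]}
After op 10 (add /o/yg 67): {"n":[17,77,14,48],"o":{"cm":21,"ix":34,"wop":5,"yg":67},"set":{"dl":76,"k":58,"ma":15},"wf":[41,89,77,56,54,32]}

Answer: {"n":[17,77,14,48],"o":{"cm":21,"ix":34,"wop":5,"yg":67},"set":{"dl":76,"k":58,"ma":15},"wf":[41,89,77,56,54,32]}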